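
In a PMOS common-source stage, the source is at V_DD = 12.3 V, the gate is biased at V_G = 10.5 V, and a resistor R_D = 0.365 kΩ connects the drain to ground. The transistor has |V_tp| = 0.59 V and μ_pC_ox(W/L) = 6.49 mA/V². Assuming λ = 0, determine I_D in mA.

I_D = 4.75 mA

V_SG = V_DD − V_G = 12.3 − 10.5 = 1.8 V, so V_ov = 1.8 − 0.59 = 1.21 V.
Assume saturation: I_D = ½ k_p V_ov² = 0.5 × 6.49 × 1.21² = 4.75 mA, giving V_SD = V_DD − I_D R_D = 12.3 − 4.75 × 0.365 = 10.6 V.
V_SD = 10.6 V ≥ V_ov = 1.21 V, confirming saturation.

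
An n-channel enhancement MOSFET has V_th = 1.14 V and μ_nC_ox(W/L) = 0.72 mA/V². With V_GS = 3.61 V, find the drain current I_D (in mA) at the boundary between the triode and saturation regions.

I_D = 2.20 mA

At the boundary V_DS = V_ov = V_GS − V_th = 3.61 − 1.14 = 2.47 V.
I_D = ½ k_n V_ov² = 0.5 × 0.72 × 2.47² = 2.2 mA.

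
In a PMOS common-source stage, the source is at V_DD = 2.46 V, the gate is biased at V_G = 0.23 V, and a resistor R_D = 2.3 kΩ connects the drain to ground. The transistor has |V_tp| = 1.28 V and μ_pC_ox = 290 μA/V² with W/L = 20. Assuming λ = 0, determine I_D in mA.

I_D = 0.983 mA

V_SG = V_DD − V_G = 2.46 − 0.23 = 2.23 V, so V_ov = 2.23 − 1.28 = 0.95 V.
k_p = μ_pC_ox · (W/L) = 5.8 mA/V².
Assume saturation: I_D = ½ k_p V_ov² = 0.5 × 5.8 × 0.95² = 2.62 mA, giving V_SD = V_DD − I_D R_D = 2.46 − 2.62 × 2.3 = -3.56 V.
But -3.56 V < V_ov = 0.95 V, so the device is actually in triode.
In triode I_D = k_p[V_ov V_SD − ½ V_SD²] and I_D = (V_DD − V_SD)/R_D. Equating: 6.67 V_SD² − 13.67 V_SD + 2.46 = 0, giving V_SD = 0.199 V (the root below V_ov).
I_D = (2.46 − 0.199) / 2.3 = 0.983 mA.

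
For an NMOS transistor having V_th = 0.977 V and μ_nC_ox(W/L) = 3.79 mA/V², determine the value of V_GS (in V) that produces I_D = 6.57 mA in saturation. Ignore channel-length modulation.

In saturation I_D = ½ k_n (V_GS − V_th)², so V_GS − V_th = √(2 I_D / k_n) = √(2 × 6.57 / 3.79) = 1.86 V.
V_GS = 0.977 + 1.86 = 2.84 V.

V_GS = 2.84 V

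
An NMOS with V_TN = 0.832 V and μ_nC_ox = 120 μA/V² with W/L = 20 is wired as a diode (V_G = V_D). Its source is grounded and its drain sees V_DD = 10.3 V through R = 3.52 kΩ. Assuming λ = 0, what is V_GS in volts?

V_GS = 2.22 V

With gate tied to drain, V_GS = V_DS ≥ V_GS − V_TN, so the device is in saturation.
k_n = μ_nC_ox · (W/L) = 2.4 mA/V².
KCL at the drain: ½ k_n (V_GS − V_TN)² = (V_DD − V_GS)/R.
Let x = V_GS − 0.832. Then 4.22 x² + x − 9.468 = 0, giving x = 1.38 V (positive root), so V_GS = 2.22 V.
I_D = (V_DD − V_GS)/R = (10.3 − 2.22) / 3.52 = 2.3 mA.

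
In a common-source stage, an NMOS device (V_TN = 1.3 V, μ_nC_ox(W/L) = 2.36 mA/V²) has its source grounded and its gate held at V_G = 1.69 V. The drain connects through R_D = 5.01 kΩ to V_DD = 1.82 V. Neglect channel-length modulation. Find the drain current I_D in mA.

V_GS = V_G = 1.69 V, so V_ov = 1.69 − 1.3 = 0.39 V.
Assume saturation: I_D = ½ k_n V_ov² = 0.5 × 2.36 × 0.39² = 0.179 mA, giving V_DS = V_DD − I_D R_D = 1.82 − 0.179 × 5.01 = 0.921 V.
V_DS = 0.921 V ≥ V_ov = 0.39 V, confirming saturation.

I_D = 0.179 mA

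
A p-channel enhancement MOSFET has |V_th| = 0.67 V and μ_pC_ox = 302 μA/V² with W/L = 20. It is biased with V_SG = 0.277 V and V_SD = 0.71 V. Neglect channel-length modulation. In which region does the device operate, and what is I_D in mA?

V_SG = 0.277 V < |V_th| = 0.67 V, so the transistor is in cutoff.

Cutoff; I_D = 0 mA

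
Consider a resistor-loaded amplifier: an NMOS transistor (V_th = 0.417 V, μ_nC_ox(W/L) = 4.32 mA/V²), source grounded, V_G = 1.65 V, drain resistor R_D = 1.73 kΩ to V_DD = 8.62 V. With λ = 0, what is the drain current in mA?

I_D = 3.28 mA

V_GS = V_G = 1.65 V, so V_ov = 1.65 − 0.417 = 1.23 V.
Assume saturation: I_D = ½ k_n V_ov² = 0.5 × 4.32 × 1.23² = 3.28 mA, giving V_DS = V_DD − I_D R_D = 8.62 − 3.28 × 1.73 = 2.94 V.
V_DS = 2.94 V ≥ V_ov = 1.23 V, confirming saturation.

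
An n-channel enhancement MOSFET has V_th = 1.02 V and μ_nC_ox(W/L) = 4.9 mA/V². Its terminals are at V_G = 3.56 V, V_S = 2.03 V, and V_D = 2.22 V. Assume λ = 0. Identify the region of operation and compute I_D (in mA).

V_GS = V_G − V_S = 3.56 − 2.03 = 1.53 V; V_DS = V_D − V_S = 2.22 − 2.03 = 0.19 V.
V_ov = V_GS − V_th = 1.53 − 1.02 = 0.51 V.
Since V_DS = 0.19 V < V_ov = 0.51 V, the device is in the triode region.
I_D = k_n [V_ov · V_DS − ½ V_DS²] = 4.9 × [0.51 × 0.19 − 0.5 × 0.19²] = 0.386 mA.

Triode; I_D = 0.386 mA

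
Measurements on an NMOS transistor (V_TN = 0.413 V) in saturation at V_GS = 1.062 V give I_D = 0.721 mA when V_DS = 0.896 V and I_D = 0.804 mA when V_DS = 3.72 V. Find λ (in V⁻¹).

With V_GS fixed, I_D ∝ (1 + λ V_DS) in saturation, so I_D2/I_D1 = (1 + λ V_DS2)/(1 + λ V_DS1).
0.804/0.721 = 1.115 = (1 + 3.72 λ)/(1 + 0.896 λ).
Solving: λ (I_D1 V_DS2 − I_D2 V_DS1) = I_D2 − I_D1, so λ = (0.804 − 0.721) / (0.721 × 3.72 − 0.804 × 0.896) = 0.083 / 1.96 = 0.0423 V⁻¹.

λ = 0.0423 V⁻¹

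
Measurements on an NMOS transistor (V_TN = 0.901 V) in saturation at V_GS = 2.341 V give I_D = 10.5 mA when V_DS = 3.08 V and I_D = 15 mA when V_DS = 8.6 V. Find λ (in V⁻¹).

With V_GS fixed, I_D ∝ (1 + λ V_DS) in saturation, so I_D2/I_D1 = (1 + λ V_DS2)/(1 + λ V_DS1).
15/10.5 = 1.429 = (1 + 8.6 λ)/(1 + 3.08 λ).
Solving: λ (I_D1 V_DS2 − I_D2 V_DS1) = I_D2 − I_D1, so λ = (15 − 10.5) / (10.5 × 8.6 − 15 × 3.08) = 4.5 / 44.1 = 0.102 V⁻¹.

λ = 0.102 V⁻¹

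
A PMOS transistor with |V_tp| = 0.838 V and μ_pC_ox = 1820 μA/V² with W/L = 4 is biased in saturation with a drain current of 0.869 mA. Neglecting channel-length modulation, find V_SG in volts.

k_p = μ_pC_ox · (W/L) = 7.28 mA/V².
In saturation I_D = ½ k_p (V_SG − |V_tp|)², so V_SG − |V_tp| = √(2 I_D / k_p) = √(2 × 0.869 / 7.28) = 0.489 V.
V_SG = 0.838 + 0.489 = 1.33 V.

V_SG = 1.33 V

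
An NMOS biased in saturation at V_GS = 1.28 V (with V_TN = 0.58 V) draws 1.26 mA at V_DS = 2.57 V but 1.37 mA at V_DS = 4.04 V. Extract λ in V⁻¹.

λ = 0.0701 V⁻¹

With V_GS fixed, I_D ∝ (1 + λ V_DS) in saturation, so I_D2/I_D1 = (1 + λ V_DS2)/(1 + λ V_DS1).
1.37/1.26 = 1.087 = (1 + 4.04 λ)/(1 + 2.57 λ).
Solving: λ (I_D1 V_DS2 − I_D2 V_DS1) = I_D2 − I_D1, so λ = (1.37 − 1.26) / (1.26 × 4.04 − 1.37 × 2.57) = 0.11 / 1.57 = 0.0701 V⁻¹.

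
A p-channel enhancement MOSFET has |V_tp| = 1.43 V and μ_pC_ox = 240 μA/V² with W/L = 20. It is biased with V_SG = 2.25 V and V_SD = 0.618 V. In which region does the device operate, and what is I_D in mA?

Triode; I_D = 1.52 mA

k_p = μ_pC_ox · (W/L) = 4.8 mA/V².
V_ov = V_SG − |V_tp| = 2.25 − 1.43 = 0.82 V.
Since V_SD = 0.618 V < V_ov = 0.82 V, the device is in the triode region.
I_D = k_p [V_ov · V_SD − ½ V_SD²] = 4.8 × [0.82 × 0.618 − 0.5 × 0.618²] = 1.52 mA.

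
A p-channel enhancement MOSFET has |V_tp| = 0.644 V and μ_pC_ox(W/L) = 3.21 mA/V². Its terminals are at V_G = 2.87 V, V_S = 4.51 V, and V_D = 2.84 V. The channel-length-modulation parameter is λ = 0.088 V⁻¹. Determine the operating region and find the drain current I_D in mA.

V_SG = V_S − V_G = 4.51 − 2.87 = 1.64 V; V_SD = V_S − V_D = 4.51 − 2.84 = 1.67 V.
V_ov = V_SG − |V_tp| = 1.64 − 0.644 = 0.996 V.
Since V_SD = 1.67 V ≥ V_ov = 0.996 V, the device is in saturation.
I_D = ½ k_p V_ov² (1 + λ V_SD) = 0.5 × 3.21 × 0.996² × (1 + 0.088 × 1.67) = 1.83 mA.

Saturation; I_D = 1.83 mA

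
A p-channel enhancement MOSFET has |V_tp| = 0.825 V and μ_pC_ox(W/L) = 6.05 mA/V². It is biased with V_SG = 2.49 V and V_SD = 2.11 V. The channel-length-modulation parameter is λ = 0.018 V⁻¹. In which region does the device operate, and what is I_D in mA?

Saturation; I_D = 8.70 mA

V_ov = V_SG − |V_tp| = 2.49 − 0.825 = 1.67 V.
Since V_SD = 2.11 V ≥ V_ov = 1.67 V, the device is in saturation.
I_D = ½ k_p V_ov² (1 + λ V_SD) = 0.5 × 6.05 × 1.67² × (1 + 0.018 × 2.11) = 8.7 mA.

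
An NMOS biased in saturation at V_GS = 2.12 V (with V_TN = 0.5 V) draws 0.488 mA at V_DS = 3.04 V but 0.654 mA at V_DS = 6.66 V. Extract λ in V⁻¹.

With V_GS fixed, I_D ∝ (1 + λ V_DS) in saturation, so I_D2/I_D1 = (1 + λ V_DS2)/(1 + λ V_DS1).
0.654/0.488 = 1.34 = (1 + 6.66 λ)/(1 + 3.04 λ).
Solving: λ (I_D1 V_DS2 − I_D2 V_DS1) = I_D2 − I_D1, so λ = (0.654 − 0.488) / (0.488 × 6.66 − 0.654 × 3.04) = 0.166 / 1.26 = 0.132 V⁻¹.

λ = 0.132 V⁻¹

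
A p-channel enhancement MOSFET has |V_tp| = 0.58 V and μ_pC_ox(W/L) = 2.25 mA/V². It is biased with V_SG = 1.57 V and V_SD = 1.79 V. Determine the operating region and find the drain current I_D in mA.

V_ov = V_SG − |V_tp| = 1.57 − 0.58 = 0.99 V.
Since V_SD = 1.79 V ≥ V_ov = 0.99 V, the device is in saturation.
I_D = ½ k_p V_ov² = 0.5 × 2.25 × 0.99² = 1.1 mA.

Saturation; I_D = 1.10 mA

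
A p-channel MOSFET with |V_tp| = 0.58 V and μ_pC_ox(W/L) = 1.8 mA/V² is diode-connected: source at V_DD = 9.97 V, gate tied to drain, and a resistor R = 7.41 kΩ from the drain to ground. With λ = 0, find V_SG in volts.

With gate tied to drain, V_SG = V_SD ≥ V_SG − |V_tp|, so the device is in saturation.
KCL at the drain: ½ k_p (V_SG − |V_tp|)² = (V_DD − V_SG)/R.
Let x = V_SG − 0.58. Then 6.67 x² + x − 9.39 = 0, giving x = 1.11 V (positive root), so V_SG = 1.69 V.
I_D = (V_DD − V_SG)/R = (9.97 − 1.69) / 7.41 = 1.12 mA.

V_SG = 1.69 V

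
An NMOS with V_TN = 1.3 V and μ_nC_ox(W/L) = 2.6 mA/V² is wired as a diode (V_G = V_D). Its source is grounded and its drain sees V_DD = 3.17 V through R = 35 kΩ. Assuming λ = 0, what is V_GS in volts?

With gate tied to drain, V_GS = V_DS ≥ V_GS − V_TN, so the device is in saturation.
KCL at the drain: ½ k_n (V_GS − V_TN)² = (V_DD − V_GS)/R.
Let x = V_GS − 1.3. Then 45.5 x² + x − 1.87 = 0, giving x = 0.192 V (positive root), so V_GS = 1.49 V.
I_D = (V_DD − V_GS)/R = (3.17 − 1.49) / 35 = 0.0479 mA.

V_GS = 1.49 V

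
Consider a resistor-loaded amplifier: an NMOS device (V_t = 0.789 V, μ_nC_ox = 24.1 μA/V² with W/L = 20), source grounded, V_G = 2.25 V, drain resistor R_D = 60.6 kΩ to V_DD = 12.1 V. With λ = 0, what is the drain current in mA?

I_D = 0.195 mA

V_GS = V_G = 2.25 V, so V_ov = 2.25 − 0.789 = 1.46 V.
k_n = μ_nC_ox · (W/L) = 0.482 mA/V².
Assume saturation: I_D = ½ k_n V_ov² = 0.5 × 0.482 × 1.46² = 0.514 mA, giving V_DS = V_DD − I_D R_D = 12.1 − 0.514 × 60.6 = -19.1 V.
But -19.1 V < V_ov = 1.46 V, so the device is actually in triode.
In triode I_D = k_n[V_ov V_DS − ½ V_DS²] and I_D = (V_DD − V_DS)/R_D. Equating: 14.6 V_DS² − 43.67 V_DS + 12.1 = 0, giving V_DS = 0.309 V (the root below V_ov).
I_D = (12.1 − 0.309) / 60.6 = 0.195 mA.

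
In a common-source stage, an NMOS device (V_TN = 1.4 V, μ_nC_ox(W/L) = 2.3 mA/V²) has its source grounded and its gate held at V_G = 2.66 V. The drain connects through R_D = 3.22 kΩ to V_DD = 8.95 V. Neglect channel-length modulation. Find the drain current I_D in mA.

V_GS = V_G = 2.66 V, so V_ov = 2.66 − 1.4 = 1.26 V.
Assume saturation: I_D = ½ k_n V_ov² = 0.5 × 2.3 × 1.26² = 1.83 mA, giving V_DS = V_DD − I_D R_D = 8.95 − 1.83 × 3.22 = 3.07 V.
V_DS = 3.07 V ≥ V_ov = 1.26 V, confirming saturation.

I_D = 1.83 mA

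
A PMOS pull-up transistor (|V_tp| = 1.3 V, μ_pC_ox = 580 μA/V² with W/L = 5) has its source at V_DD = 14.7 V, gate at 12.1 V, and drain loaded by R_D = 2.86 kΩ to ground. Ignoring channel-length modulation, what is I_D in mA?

I_D = 2.45 mA

V_SG = V_DD − V_G = 14.7 − 12.1 = 2.6 V, so V_ov = 2.6 − 1.3 = 1.3 V.
k_p = μ_pC_ox · (W/L) = 2.9 mA/V².
Assume saturation: I_D = ½ k_p V_ov² = 0.5 × 2.9 × 1.3² = 2.45 mA, giving V_SD = V_DD − I_D R_D = 14.7 − 2.45 × 2.86 = 7.69 V.
V_SD = 7.69 V ≥ V_ov = 1.3 V, confirming saturation.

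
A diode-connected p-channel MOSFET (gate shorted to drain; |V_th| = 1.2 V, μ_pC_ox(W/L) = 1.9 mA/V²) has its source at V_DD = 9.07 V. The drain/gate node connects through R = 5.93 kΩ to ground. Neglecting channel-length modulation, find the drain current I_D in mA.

With gate tied to drain, V_SG = V_SD ≥ V_SG − |V_th|, so the device is in saturation.
KCL at the drain: ½ k_p (V_SG − |V_th|)² = (V_DD − V_SG)/R.
Let x = V_SG − 1.2. Then 5.63 x² + x − 7.87 = 0, giving x = 1.1 V (positive root), so V_SG = 2.3 V.
I_D = (V_DD − V_SG)/R = (9.07 − 2.3) / 5.93 = 1.14 mA.

I_D = 1.14 mA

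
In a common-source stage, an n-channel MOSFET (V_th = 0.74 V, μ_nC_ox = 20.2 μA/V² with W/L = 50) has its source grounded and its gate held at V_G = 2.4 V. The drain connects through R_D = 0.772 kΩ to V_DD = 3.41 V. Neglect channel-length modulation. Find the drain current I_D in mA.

I_D = 1.39 mA

V_GS = V_G = 2.4 V, so V_ov = 2.4 − 0.74 = 1.66 V.
k_n = μ_nC_ox · (W/L) = 1.01 mA/V².
Assume saturation: I_D = ½ k_n V_ov² = 0.5 × 1.01 × 1.66² = 1.39 mA, giving V_DS = V_DD − I_D R_D = 3.41 − 1.39 × 0.772 = 2.34 V.
V_DS = 2.34 V ≥ V_ov = 1.66 V, confirming saturation.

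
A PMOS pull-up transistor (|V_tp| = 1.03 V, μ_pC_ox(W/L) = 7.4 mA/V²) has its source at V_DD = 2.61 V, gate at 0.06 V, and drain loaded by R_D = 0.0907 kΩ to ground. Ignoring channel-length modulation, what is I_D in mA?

V_SG = V_DD − V_G = 2.61 − 0.06 = 2.55 V, so V_ov = 2.55 − 1.03 = 1.52 V.
Assume saturation: I_D = ½ k_p V_ov² = 0.5 × 7.4 × 1.52² = 8.55 mA, giving V_SD = V_DD − I_D R_D = 2.61 − 8.55 × 0.0907 = 1.83 V.
V_SD = 1.83 V ≥ V_ov = 1.52 V, confirming saturation.

I_D = 8.55 mA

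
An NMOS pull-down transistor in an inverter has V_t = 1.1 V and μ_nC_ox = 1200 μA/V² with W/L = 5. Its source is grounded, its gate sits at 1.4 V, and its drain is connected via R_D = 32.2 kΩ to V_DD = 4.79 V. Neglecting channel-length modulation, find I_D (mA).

V_GS = V_G = 1.4 V, so V_ov = 1.4 − 1.1 = 0.3 V.
k_n = μ_nC_ox · (W/L) = 6 mA/V².
Assume saturation: I_D = ½ k_n V_ov² = 0.5 × 6 × 0.3² = 0.27 mA, giving V_DS = V_DD − I_D R_D = 4.79 − 0.27 × 32.2 = -3.9 V.
But -3.9 V < V_ov = 0.3 V, so the device is actually in triode.
In triode I_D = k_n[V_ov V_DS − ½ V_DS²] and I_D = (V_DD − V_DS)/R_D. Equating: 96.6 V_DS² − 58.96 V_DS + 4.79 = 0, giving V_DS = 0.0965 V (the root below V_ov).
I_D = (4.79 − 0.0965) / 32.2 = 0.146 mA.

I_D = 0.146 mA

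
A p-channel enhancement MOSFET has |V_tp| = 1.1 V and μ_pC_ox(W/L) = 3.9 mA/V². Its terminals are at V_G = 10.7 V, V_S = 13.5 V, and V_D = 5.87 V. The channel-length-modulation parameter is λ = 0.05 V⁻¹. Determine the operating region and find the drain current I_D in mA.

V_SG = V_S − V_G = 13.5 − 10.7 = 2.8 V; V_SD = V_S − V_D = 13.5 − 5.87 = 7.63 V.
V_ov = V_SG − |V_tp| = 2.8 − 1.1 = 1.7 V.
Since V_SD = 7.63 V ≥ V_ov = 1.7 V, the device is in saturation.
I_D = ½ k_p V_ov² (1 + λ V_SD) = 0.5 × 3.9 × 1.7² × (1 + 0.05 × 7.63) = 7.79 mA.

Saturation; I_D = 7.79 mA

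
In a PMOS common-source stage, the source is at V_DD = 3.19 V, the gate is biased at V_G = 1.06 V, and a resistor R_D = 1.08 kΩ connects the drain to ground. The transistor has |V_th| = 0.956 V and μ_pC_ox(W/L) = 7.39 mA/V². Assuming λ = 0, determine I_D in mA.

V_SG = V_DD − V_G = 3.19 − 1.06 = 2.13 V, so V_ov = 2.13 − 0.956 = 1.17 V.
Assume saturation: I_D = ½ k_p V_ov² = 0.5 × 7.39 × 1.17² = 5.09 mA, giving V_SD = V_DD − I_D R_D = 3.19 − 5.09 × 1.08 = -2.31 V.
But -2.31 V < V_ov = 1.17 V, so the device is actually in triode.
In triode I_D = k_p[V_ov V_SD − ½ V_SD²] and I_D = (V_DD − V_SD)/R_D. Equating: 3.99 V_SD² − 10.37 V_SD + 3.19 = 0, giving V_SD = 0.357 V (the root below V_ov).
I_D = (3.19 − 0.357) / 1.08 = 2.62 mA.

I_D = 2.62 mA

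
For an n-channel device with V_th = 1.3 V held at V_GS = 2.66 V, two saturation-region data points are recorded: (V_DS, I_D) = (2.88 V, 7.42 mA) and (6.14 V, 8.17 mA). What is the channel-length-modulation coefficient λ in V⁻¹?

With V_GS fixed, I_D ∝ (1 + λ V_DS) in saturation, so I_D2/I_D1 = (1 + λ V_DS2)/(1 + λ V_DS1).
8.17/7.42 = 1.101 = (1 + 6.14 λ)/(1 + 2.88 λ).
Solving: λ (I_D1 V_DS2 − I_D2 V_DS1) = I_D2 − I_D1, so λ = (8.17 − 7.42) / (7.42 × 6.14 − 8.17 × 2.88) = 0.75 / 22 = 0.034 V⁻¹.

λ = 0.0340 V⁻¹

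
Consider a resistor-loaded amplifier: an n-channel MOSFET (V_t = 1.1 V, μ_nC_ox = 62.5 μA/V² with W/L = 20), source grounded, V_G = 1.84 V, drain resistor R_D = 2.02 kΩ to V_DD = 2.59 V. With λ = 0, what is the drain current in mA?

I_D = 0.342 mA

V_GS = V_G = 1.84 V, so V_ov = 1.84 − 1.1 = 0.74 V.
k_n = μ_nC_ox · (W/L) = 1.25 mA/V².
Assume saturation: I_D = ½ k_n V_ov² = 0.5 × 1.25 × 0.74² = 0.342 mA, giving V_DS = V_DD − I_D R_D = 2.59 − 0.342 × 2.02 = 1.9 V.
V_DS = 1.9 V ≥ V_ov = 0.74 V, confirming saturation.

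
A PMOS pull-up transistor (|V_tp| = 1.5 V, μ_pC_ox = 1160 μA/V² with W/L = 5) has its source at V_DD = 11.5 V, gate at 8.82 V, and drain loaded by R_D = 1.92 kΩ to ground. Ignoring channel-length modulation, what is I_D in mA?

V_SG = V_DD − V_G = 11.5 − 8.82 = 2.68 V, so V_ov = 2.68 − 1.5 = 1.18 V.
k_p = μ_pC_ox · (W/L) = 5.8 mA/V².
Assume saturation: I_D = ½ k_p V_ov² = 0.5 × 5.8 × 1.18² = 4.04 mA, giving V_SD = V_DD − I_D R_D = 11.5 − 4.04 × 1.92 = 3.75 V.
V_SD = 3.75 V ≥ V_ov = 1.18 V, confirming saturation.

I_D = 4.04 mA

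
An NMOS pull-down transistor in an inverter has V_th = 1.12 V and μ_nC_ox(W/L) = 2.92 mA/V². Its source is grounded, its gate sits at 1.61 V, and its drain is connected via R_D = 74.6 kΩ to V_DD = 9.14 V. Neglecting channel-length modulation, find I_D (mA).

I_D = 0.121 mA

V_GS = V_G = 1.61 V, so V_ov = 1.61 − 1.12 = 0.49 V.
Assume saturation: I_D = ½ k_n V_ov² = 0.5 × 2.92 × 0.49² = 0.351 mA, giving V_DS = V_DD − I_D R_D = 9.14 − 0.351 × 74.6 = -17 V.
But -17 V < V_ov = 0.49 V, so the device is actually in triode.
In triode I_D = k_n[V_ov V_DS − ½ V_DS²] and I_D = (V_DD − V_DS)/R_D. Equating: 109 V_DS² − 107.7 V_DS + 9.14 = 0, giving V_DS = 0.0937 V (the root below V_ov).
I_D = (9.14 − 0.0937) / 74.6 = 0.121 mA.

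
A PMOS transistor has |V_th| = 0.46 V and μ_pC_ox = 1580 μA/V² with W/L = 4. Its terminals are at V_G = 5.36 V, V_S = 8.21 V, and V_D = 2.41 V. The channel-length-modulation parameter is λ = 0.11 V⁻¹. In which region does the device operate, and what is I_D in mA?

V_SG = V_S − V_G = 8.21 − 5.36 = 2.85 V; V_SD = V_S − V_D = 8.21 − 2.41 = 5.8 V.
k_p = μ_pC_ox · (W/L) = 6.32 mA/V².
V_ov = V_SG − |V_th| = 2.85 − 0.46 = 2.39 V.
Since V_SD = 5.8 V ≥ V_ov = 2.39 V, the device is in saturation.
I_D = ½ k_p V_ov² (1 + λ V_SD) = 0.5 × 6.32 × 2.39² × (1 + 0.11 × 5.8) = 29.6 mA.

Saturation; I_D = 29.6 mA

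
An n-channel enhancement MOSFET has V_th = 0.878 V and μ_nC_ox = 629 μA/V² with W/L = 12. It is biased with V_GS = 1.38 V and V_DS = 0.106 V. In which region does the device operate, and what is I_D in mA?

Triode; I_D = 0.359 mA

k_n = μ_nC_ox · (W/L) = 7.548 mA/V².
V_ov = V_GS − V_th = 1.38 − 0.878 = 0.502 V.
Since V_DS = 0.106 V < V_ov = 0.502 V, the device is in the triode region.
I_D = k_n [V_ov · V_DS − ½ V_DS²] = 7.548 × [0.502 × 0.106 − 0.5 × 0.106²] = 0.359 mA.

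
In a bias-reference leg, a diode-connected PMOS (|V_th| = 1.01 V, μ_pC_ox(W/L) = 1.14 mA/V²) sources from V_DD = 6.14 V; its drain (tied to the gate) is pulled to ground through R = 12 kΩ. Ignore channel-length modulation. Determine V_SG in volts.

With gate tied to drain, V_SG = V_SD ≥ V_SG − |V_th|, so the device is in saturation.
KCL at the drain: ½ k_p (V_SG − |V_th|)² = (V_DD − V_SG)/R.
Let x = V_SG − 1.01. Then 6.84 x² + x − 5.13 = 0, giving x = 0.796 V (positive root), so V_SG = 1.81 V.
I_D = (V_DD − V_SG)/R = (6.14 − 1.81) / 12 = 0.361 mA.

V_SG = 1.81 V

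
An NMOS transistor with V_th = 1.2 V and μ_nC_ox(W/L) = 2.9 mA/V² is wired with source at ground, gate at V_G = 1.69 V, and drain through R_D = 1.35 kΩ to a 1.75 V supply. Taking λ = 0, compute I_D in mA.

V_GS = V_G = 1.69 V, so V_ov = 1.69 − 1.2 = 0.49 V.
Assume saturation: I_D = ½ k_n V_ov² = 0.5 × 2.9 × 0.49² = 0.348 mA, giving V_DS = V_DD − I_D R_D = 1.75 − 0.348 × 1.35 = 1.28 V.
V_DS = 1.28 V ≥ V_ov = 0.49 V, confirming saturation.

I_D = 0.348 mA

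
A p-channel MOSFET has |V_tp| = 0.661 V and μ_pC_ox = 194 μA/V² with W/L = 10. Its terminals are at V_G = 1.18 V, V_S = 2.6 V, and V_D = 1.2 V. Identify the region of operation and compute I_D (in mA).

Saturation; I_D = 0.559 mA

V_SG = V_S − V_G = 2.6 − 1.18 = 1.42 V; V_SD = V_S − V_D = 2.6 − 1.2 = 1.4 V.
k_p = μ_pC_ox · (W/L) = 1.94 mA/V².
V_ov = V_SG − |V_tp| = 1.42 − 0.661 = 0.759 V.
Since V_SD = 1.4 V ≥ V_ov = 0.759 V, the device is in saturation.
I_D = ½ k_p V_ov² = 0.5 × 1.94 × 0.759² = 0.559 mA.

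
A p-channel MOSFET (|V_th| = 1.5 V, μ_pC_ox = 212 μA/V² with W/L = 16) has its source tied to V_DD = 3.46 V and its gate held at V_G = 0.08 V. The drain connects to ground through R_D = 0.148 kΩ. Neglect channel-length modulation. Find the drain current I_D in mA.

V_SG = V_DD − V_G = 3.46 − 0.08 = 3.38 V, so V_ov = 3.38 − 1.5 = 1.88 V.
k_p = μ_pC_ox · (W/L) = 3.392 mA/V².
Assume saturation: I_D = ½ k_p V_ov² = 0.5 × 3.392 × 1.88² = 5.99 mA, giving V_SD = V_DD − I_D R_D = 3.46 − 5.99 × 0.148 = 2.57 V.
V_SD = 2.57 V ≥ V_ov = 1.88 V, confirming saturation.

I_D = 5.99 mA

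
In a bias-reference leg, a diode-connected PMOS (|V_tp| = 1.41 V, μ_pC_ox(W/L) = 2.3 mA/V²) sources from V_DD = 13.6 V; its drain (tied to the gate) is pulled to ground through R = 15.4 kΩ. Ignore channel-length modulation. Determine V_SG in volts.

With gate tied to drain, V_SG = V_SD ≥ V_SG − |V_tp|, so the device is in saturation.
KCL at the drain: ½ k_p (V_SG − |V_tp|)² = (V_DD − V_SG)/R.
Let x = V_SG − 1.41. Then 17.7 x² + x − 12.19 = 0, giving x = 0.802 V (positive root), so V_SG = 2.21 V.
I_D = (V_DD − V_SG)/R = (13.6 − 2.21) / 15.4 = 0.739 mA.

V_SG = 2.21 V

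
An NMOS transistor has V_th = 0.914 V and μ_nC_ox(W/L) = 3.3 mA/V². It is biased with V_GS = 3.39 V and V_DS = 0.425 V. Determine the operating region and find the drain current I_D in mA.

V_ov = V_GS − V_th = 3.39 − 0.914 = 2.48 V.
Since V_DS = 0.425 V < V_ov = 2.48 V, the device is in the triode region.
I_D = k_n [V_ov · V_DS − ½ V_DS²] = 3.3 × [2.48 × 0.425 − 0.5 × 0.425²] = 3.17 mA.

Triode; I_D = 3.17 mA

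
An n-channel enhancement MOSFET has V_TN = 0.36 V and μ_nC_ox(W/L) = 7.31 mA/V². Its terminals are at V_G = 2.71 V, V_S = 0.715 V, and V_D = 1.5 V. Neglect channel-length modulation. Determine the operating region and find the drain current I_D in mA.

V_GS = V_G − V_S = 2.71 − 0.715 = 2 V; V_DS = V_D − V_S = 1.5 − 0.715 = 0.785 V.
V_ov = V_GS − V_TN = 2 − 0.36 = 1.64 V.
Since V_DS = 0.785 V < V_ov = 1.64 V, the device is in the triode region.
I_D = k_n [V_ov · V_DS − ½ V_DS²] = 7.31 × [1.64 × 0.785 − 0.5 × 0.785²] = 7.13 mA.

Triode; I_D = 7.13 mA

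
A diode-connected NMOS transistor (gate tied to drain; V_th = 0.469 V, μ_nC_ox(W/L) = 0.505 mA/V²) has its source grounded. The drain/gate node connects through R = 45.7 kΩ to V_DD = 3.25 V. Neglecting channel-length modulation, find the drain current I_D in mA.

With gate tied to drain, V_GS = V_DS ≥ V_GS − V_th, so the device is in saturation.
KCL at the drain: ½ k_n (V_GS − V_th)² = (V_DD − V_GS)/R.
Let x = V_GS − 0.469. Then 11.5 x² + x − 2.781 = 0, giving x = 0.449 V (positive root), so V_GS = 0.918 V.
I_D = (V_DD − V_GS)/R = (3.25 − 0.918) / 45.7 = 0.051 mA.

I_D = 0.0510 mA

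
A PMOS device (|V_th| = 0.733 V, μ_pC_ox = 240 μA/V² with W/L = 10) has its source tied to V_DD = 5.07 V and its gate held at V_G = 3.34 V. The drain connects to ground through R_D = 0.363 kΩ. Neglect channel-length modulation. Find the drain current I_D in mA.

V_SG = V_DD − V_G = 5.07 − 3.34 = 1.73 V, so V_ov = 1.73 − 0.733 = 0.997 V.
k_p = μ_pC_ox · (W/L) = 2.4 mA/V².
Assume saturation: I_D = ½ k_p V_ov² = 0.5 × 2.4 × 0.997² = 1.19 mA, giving V_SD = V_DD − I_D R_D = 5.07 − 1.19 × 0.363 = 4.64 V.
V_SD = 4.64 V ≥ V_ov = 0.997 V, confirming saturation.

I_D = 1.19 mA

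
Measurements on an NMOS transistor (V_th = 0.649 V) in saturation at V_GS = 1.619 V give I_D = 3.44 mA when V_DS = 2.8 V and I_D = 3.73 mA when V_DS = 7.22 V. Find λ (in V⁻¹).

With V_GS fixed, I_D ∝ (1 + λ V_DS) in saturation, so I_D2/I_D1 = (1 + λ V_DS2)/(1 + λ V_DS1).
3.73/3.44 = 1.084 = (1 + 7.22 λ)/(1 + 2.8 λ).
Solving: λ (I_D1 V_DS2 − I_D2 V_DS1) = I_D2 − I_D1, so λ = (3.73 − 3.44) / (3.44 × 7.22 − 3.73 × 2.8) = 0.29 / 14.4 = 0.0201 V⁻¹.

λ = 0.0201 V⁻¹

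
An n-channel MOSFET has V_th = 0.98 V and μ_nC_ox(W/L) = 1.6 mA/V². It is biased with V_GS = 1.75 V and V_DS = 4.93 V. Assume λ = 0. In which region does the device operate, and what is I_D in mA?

V_ov = V_GS − V_th = 1.75 − 0.98 = 0.77 V.
Since V_DS = 4.93 V ≥ V_ov = 0.77 V, the device is in saturation.
I_D = ½ k_n V_ov² = 0.5 × 1.6 × 0.77² = 0.474 mA.

Saturation; I_D = 0.474 mA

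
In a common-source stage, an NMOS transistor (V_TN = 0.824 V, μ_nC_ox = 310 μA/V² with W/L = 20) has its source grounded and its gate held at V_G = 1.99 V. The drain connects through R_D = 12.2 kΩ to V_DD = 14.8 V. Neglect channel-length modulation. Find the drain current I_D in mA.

I_D = 1.20 mA

V_GS = V_G = 1.99 V, so V_ov = 1.99 − 0.824 = 1.17 V.
k_n = μ_nC_ox · (W/L) = 6.2 mA/V².
Assume saturation: I_D = ½ k_n V_ov² = 0.5 × 6.2 × 1.17² = 4.21 mA, giving V_DS = V_DD − I_D R_D = 14.8 − 4.21 × 12.2 = -36.6 V.
But -36.6 V < V_ov = 1.17 V, so the device is actually in triode.
In triode I_D = k_n[V_ov V_DS − ½ V_DS²] and I_D = (V_DD − V_DS)/R_D. Equating: 37.8 V_DS² − 89.2 V_DS + 14.8 = 0, giving V_DS = 0.18 V (the root below V_ov).
I_D = (14.8 − 0.18) / 12.2 = 1.2 mA.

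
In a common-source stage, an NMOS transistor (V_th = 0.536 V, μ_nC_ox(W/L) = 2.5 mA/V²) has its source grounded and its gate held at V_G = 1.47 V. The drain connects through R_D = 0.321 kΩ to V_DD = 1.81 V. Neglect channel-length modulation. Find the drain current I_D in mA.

I_D = 1.09 mA

V_GS = V_G = 1.47 V, so V_ov = 1.47 − 0.536 = 0.934 V.
Assume saturation: I_D = ½ k_n V_ov² = 0.5 × 2.5 × 0.934² = 1.09 mA, giving V_DS = V_DD − I_D R_D = 1.81 − 1.09 × 0.321 = 1.46 V.
V_DS = 1.46 V ≥ V_ov = 0.934 V, confirming saturation.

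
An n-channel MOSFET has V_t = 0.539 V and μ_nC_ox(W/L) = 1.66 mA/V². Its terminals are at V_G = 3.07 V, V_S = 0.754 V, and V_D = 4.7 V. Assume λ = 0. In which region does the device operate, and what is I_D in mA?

V_GS = V_G − V_S = 3.07 − 0.754 = 2.32 V; V_DS = V_D − V_S = 4.7 − 0.754 = 3.95 V.
V_ov = V_GS − V_t = 2.32 − 0.539 = 1.78 V.
Since V_DS = 3.95 V ≥ V_ov = 1.78 V, the device is in saturation.
I_D = ½ k_n V_ov² = 0.5 × 1.66 × 1.78² = 2.62 mA.

Saturation; I_D = 2.62 mA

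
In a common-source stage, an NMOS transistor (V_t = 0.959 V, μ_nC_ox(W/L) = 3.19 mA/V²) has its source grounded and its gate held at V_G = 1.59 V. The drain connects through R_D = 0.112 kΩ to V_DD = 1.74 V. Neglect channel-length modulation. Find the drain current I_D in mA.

V_GS = V_G = 1.59 V, so V_ov = 1.59 − 0.959 = 0.631 V.
Assume saturation: I_D = ½ k_n V_ov² = 0.5 × 3.19 × 0.631² = 0.635 mA, giving V_DS = V_DD − I_D R_D = 1.74 − 0.635 × 0.112 = 1.67 V.
V_DS = 1.67 V ≥ V_ov = 0.631 V, confirming saturation.

I_D = 0.635 mA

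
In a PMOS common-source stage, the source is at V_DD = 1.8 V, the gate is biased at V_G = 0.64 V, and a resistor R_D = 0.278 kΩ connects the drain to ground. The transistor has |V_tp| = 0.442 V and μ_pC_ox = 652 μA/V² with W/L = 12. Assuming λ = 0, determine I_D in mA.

I_D = 2.02 mA

V_SG = V_DD − V_G = 1.8 − 0.64 = 1.16 V, so V_ov = 1.16 − 0.442 = 0.718 V.
k_p = μ_pC_ox · (W/L) = 7.824 mA/V².
Assume saturation: I_D = ½ k_p V_ov² = 0.5 × 7.824 × 0.718² = 2.02 mA, giving V_SD = V_DD − I_D R_D = 1.8 − 2.02 × 0.278 = 1.24 V.
V_SD = 1.24 V ≥ V_ov = 0.718 V, confirming saturation.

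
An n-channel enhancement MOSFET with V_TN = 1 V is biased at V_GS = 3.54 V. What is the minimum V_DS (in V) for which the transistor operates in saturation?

The boundary between triode and saturation is V_DS = V_GS − V_TN = V_ov.
V_ov = 3.54 − 1 = 2.54 V.

V_DS,sat = 2.54 V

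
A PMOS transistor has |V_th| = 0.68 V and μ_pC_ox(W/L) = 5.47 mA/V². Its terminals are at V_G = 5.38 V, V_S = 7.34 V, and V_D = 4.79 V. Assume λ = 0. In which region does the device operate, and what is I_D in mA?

V_SG = V_S − V_G = 7.34 − 5.38 = 1.96 V; V_SD = V_S − V_D = 7.34 − 4.79 = 2.55 V.
V_ov = V_SG − |V_th| = 1.96 − 0.68 = 1.28 V.
Since V_SD = 2.55 V ≥ V_ov = 1.28 V, the device is in saturation.
I_D = ½ k_p V_ov² = 0.5 × 5.47 × 1.28² = 4.48 mA.

Saturation; I_D = 4.48 mA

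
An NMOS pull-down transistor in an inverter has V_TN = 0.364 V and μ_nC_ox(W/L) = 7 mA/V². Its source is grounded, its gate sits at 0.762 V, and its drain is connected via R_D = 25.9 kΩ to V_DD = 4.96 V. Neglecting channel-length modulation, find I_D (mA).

V_GS = V_G = 0.762 V, so V_ov = 0.762 − 0.364 = 0.398 V.
Assume saturation: I_D = ½ k_n V_ov² = 0.5 × 7 × 0.398² = 0.554 mA, giving V_DS = V_DD − I_D R_D = 4.96 − 0.554 × 25.9 = -9.4 V.
But -9.4 V < V_ov = 0.398 V, so the device is actually in triode.
In triode I_D = k_n[V_ov V_DS − ½ V_DS²] and I_D = (V_DD − V_DS)/R_D. Equating: 90.6 V_DS² − 73.16 V_DS + 4.96 = 0, giving V_DS = 0.0747 V (the root below V_ov).
I_D = (4.96 − 0.0747) / 25.9 = 0.189 mA.

I_D = 0.189 mA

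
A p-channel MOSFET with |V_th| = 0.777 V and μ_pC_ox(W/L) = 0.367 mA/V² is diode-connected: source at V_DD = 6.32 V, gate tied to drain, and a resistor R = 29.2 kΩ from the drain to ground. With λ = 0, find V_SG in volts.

With gate tied to drain, V_SG = V_SD ≥ V_SG − |V_th|, so the device is in saturation.
KCL at the drain: ½ k_p (V_SG − |V_th|)² = (V_DD − V_SG)/R.
Let x = V_SG − 0.777. Then 5.36 x² + x − 5.543 = 0, giving x = 0.928 V (positive root), so V_SG = 1.71 V.
I_D = (V_DD − V_SG)/R = (6.32 − 1.71) / 29.2 = 0.158 mA.

V_SG = 1.71 V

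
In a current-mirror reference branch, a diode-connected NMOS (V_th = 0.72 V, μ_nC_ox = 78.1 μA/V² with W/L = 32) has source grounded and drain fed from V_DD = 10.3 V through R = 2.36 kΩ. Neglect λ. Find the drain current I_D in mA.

With gate tied to drain, V_GS = V_DS ≥ V_GS − V_th, so the device is in saturation.
k_n = μ_nC_ox · (W/L) = 2.499 mA/V².
KCL at the drain: ½ k_n (V_GS − V_th)² = (V_DD − V_GS)/R.
Let x = V_GS − 0.72. Then 2.95 x² + x − 9.58 = 0, giving x = 1.64 V (positive root), so V_GS = 2.36 V.
I_D = (V_DD − V_GS)/R = (10.3 − 2.36) / 2.36 = 3.36 mA.

I_D = 3.36 mA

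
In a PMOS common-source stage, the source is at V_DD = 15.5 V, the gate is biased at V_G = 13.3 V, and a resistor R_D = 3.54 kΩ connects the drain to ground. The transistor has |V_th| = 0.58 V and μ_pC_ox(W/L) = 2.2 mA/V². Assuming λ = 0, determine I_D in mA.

I_D = 2.89 mA

V_SG = V_DD − V_G = 15.5 − 13.3 = 2.2 V, so V_ov = 2.2 − 0.58 = 1.62 V.
Assume saturation: I_D = ½ k_p V_ov² = 0.5 × 2.2 × 1.62² = 2.89 mA, giving V_SD = V_DD − I_D R_D = 15.5 − 2.89 × 3.54 = 5.28 V.
V_SD = 5.28 V ≥ V_ov = 1.62 V, confirming saturation.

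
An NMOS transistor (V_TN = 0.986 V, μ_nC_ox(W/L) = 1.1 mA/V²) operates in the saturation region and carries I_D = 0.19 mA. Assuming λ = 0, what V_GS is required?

V_GS = 1.57 V

In saturation I_D = ½ k_n (V_GS − V_TN)², so V_GS − V_TN = √(2 I_D / k_n) = √(2 × 0.19 / 1.1) = 0.588 V.
V_GS = 0.986 + 0.588 = 1.57 V.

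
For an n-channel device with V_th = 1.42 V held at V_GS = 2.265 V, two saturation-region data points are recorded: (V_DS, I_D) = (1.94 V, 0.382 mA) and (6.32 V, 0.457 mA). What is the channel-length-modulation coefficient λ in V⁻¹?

With V_GS fixed, I_D ∝ (1 + λ V_DS) in saturation, so I_D2/I_D1 = (1 + λ V_DS2)/(1 + λ V_DS1).
0.457/0.382 = 1.196 = (1 + 6.32 λ)/(1 + 1.94 λ).
Solving: λ (I_D1 V_DS2 − I_D2 V_DS1) = I_D2 − I_D1, so λ = (0.457 − 0.382) / (0.382 × 6.32 − 0.457 × 1.94) = 0.075 / 1.53 = 0.0491 V⁻¹.

λ = 0.0491 V⁻¹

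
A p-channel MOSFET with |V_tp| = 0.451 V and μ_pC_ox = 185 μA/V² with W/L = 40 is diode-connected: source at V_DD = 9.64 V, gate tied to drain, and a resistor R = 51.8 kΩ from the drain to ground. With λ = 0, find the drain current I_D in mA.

With gate tied to drain, V_SG = V_SD ≥ V_SG − |V_tp|, so the device is in saturation.
k_p = μ_pC_ox · (W/L) = 7.4 mA/V².
KCL at the drain: ½ k_p (V_SG − |V_tp|)² = (V_DD − V_SG)/R.
Let x = V_SG − 0.451. Then 192 x² + x − 9.189 = 0, giving x = 0.216 V (positive root), so V_SG = 0.667 V.
I_D = (V_DD − V_SG)/R = (9.64 − 0.667) / 51.8 = 0.173 mA.

I_D = 0.173 mA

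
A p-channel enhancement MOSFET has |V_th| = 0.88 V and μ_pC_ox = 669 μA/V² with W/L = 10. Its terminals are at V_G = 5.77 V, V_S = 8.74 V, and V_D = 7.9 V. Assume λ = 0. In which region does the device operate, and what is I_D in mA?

Triode; I_D = 9.38 mA

V_SG = V_S − V_G = 8.74 − 5.77 = 2.97 V; V_SD = V_S − V_D = 8.74 − 7.9 = 0.84 V.
k_p = μ_pC_ox · (W/L) = 6.69 mA/V².
V_ov = V_SG − |V_th| = 2.97 − 0.88 = 2.09 V.
Since V_SD = 0.84 V < V_ov = 2.09 V, the device is in the triode region.
I_D = k_p [V_ov · V_SD − ½ V_SD²] = 6.69 × [2.09 × 0.84 − 0.5 × 0.84²] = 9.38 mA.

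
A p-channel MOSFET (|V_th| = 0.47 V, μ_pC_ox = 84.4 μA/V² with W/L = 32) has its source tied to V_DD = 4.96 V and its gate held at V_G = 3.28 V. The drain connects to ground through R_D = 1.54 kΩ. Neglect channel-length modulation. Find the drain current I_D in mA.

V_SG = V_DD − V_G = 4.96 − 3.28 = 1.68 V, so V_ov = 1.68 − 0.47 = 1.21 V.
k_p = μ_pC_ox · (W/L) = 2.701 mA/V².
Assume saturation: I_D = ½ k_p V_ov² = 0.5 × 2.701 × 1.21² = 1.98 mA, giving V_SD = V_DD − I_D R_D = 4.96 − 1.98 × 1.54 = 1.92 V.
V_SD = 1.92 V ≥ V_ov = 1.21 V, confirming saturation.

I_D = 1.98 mA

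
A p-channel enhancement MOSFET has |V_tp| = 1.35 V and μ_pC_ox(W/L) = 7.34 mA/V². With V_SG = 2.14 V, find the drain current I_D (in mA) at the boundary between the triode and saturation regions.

At the boundary V_SD = V_ov = V_SG − |V_tp| = 2.14 − 1.35 = 0.79 V.
I_D = ½ k_p V_ov² = 0.5 × 7.34 × 0.79² = 2.29 mA.

I_D = 2.29 mA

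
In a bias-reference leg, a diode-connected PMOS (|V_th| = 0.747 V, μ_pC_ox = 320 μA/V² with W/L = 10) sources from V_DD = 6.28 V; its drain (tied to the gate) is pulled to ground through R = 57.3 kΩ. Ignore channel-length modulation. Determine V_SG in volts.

V_SG = 0.987 V

With gate tied to drain, V_SG = V_SD ≥ V_SG − |V_th|, so the device is in saturation.
k_p = μ_pC_ox · (W/L) = 3.2 mA/V².
KCL at the drain: ½ k_p (V_SG − |V_th|)² = (V_DD − V_SG)/R.
Let x = V_SG − 0.747. Then 91.7 x² + x − 5.533 = 0, giving x = 0.24 V (positive root), so V_SG = 0.987 V.
I_D = (V_DD − V_SG)/R = (6.28 − 0.987) / 57.3 = 0.0924 mA.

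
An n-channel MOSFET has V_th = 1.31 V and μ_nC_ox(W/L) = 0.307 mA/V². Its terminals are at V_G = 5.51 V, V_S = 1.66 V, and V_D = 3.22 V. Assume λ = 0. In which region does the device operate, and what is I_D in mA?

V_GS = V_G − V_S = 5.51 − 1.66 = 3.85 V; V_DS = V_D − V_S = 3.22 − 1.66 = 1.56 V.
V_ov = V_GS − V_th = 3.85 − 1.31 = 2.54 V.
Since V_DS = 1.56 V < V_ov = 2.54 V, the device is in the triode region.
I_D = k_n [V_ov · V_DS − ½ V_DS²] = 0.307 × [2.54 × 1.56 − 0.5 × 1.56²] = 0.843 mA.

Triode; I_D = 0.843 mA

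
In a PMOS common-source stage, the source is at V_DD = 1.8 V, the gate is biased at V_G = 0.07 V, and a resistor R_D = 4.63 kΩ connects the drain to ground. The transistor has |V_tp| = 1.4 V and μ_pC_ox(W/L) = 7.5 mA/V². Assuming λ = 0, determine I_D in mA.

V_SG = V_DD − V_G = 1.8 − 0.07 = 1.73 V, so V_ov = 1.73 − 1.4 = 0.33 V.
Assume saturation: I_D = ½ k_p V_ov² = 0.5 × 7.5 × 0.33² = 0.408 mA, giving V_SD = V_DD − I_D R_D = 1.8 − 0.408 × 4.63 = -0.0908 V.
But -0.0908 V < V_ov = 0.33 V, so the device is actually in triode.
In triode I_D = k_p[V_ov V_SD − ½ V_SD²] and I_D = (V_DD − V_SD)/R_D. Equating: 17.4 V_SD² − 12.46 V_SD + 1.8 = 0, giving V_SD = 0.2 V (the root below V_ov).
I_D = (1.8 − 0.2) / 4.63 = 0.345 mA.

I_D = 0.345 mA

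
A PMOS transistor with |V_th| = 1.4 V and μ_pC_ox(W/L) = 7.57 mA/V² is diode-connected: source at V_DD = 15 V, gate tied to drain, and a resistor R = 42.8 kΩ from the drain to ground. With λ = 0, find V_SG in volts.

With gate tied to drain, V_SG = V_SD ≥ V_SG − |V_th|, so the device is in saturation.
KCL at the drain: ½ k_p (V_SG − |V_th|)² = (V_DD − V_SG)/R.
Let x = V_SG − 1.4. Then 162 x² + x − 13.6 = 0, giving x = 0.287 V (positive root), so V_SG = 1.69 V.
I_D = (V_DD − V_SG)/R = (15 − 1.69) / 42.8 = 0.311 mA.

V_SG = 1.69 V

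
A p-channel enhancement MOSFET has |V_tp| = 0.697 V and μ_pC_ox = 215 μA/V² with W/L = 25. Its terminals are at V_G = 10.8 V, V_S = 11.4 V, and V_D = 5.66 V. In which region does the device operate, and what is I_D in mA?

Cutoff; I_D = 0 mA

V_SG = V_S − V_G = 11.4 − 10.8 = 0.6 V; V_SD = V_S − V_D = 11.4 − 5.66 = 5.74 V.
V_SG = 0.6 V < |V_tp| = 0.697 V, so the transistor is in cutoff.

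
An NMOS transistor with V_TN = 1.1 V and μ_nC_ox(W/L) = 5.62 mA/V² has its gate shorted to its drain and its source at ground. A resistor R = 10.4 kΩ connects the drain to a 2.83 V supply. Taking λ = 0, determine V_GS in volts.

With gate tied to drain, V_GS = V_DS ≥ V_GS − V_TN, so the device is in saturation.
KCL at the drain: ½ k_n (V_GS − V_TN)² = (V_DD − V_GS)/R.
Let x = V_GS − 1.1. Then 29.2 x² + x − 1.73 = 0, giving x = 0.227 V (positive root), so V_GS = 1.33 V.
I_D = (V_DD − V_GS)/R = (2.83 − 1.33) / 10.4 = 0.145 mA.

V_GS = 1.33 V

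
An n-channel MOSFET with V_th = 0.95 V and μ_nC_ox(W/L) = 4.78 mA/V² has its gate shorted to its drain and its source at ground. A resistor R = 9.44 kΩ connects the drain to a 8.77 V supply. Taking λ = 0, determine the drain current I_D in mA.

I_D = 0.768 mA

With gate tied to drain, V_GS = V_DS ≥ V_GS − V_th, so the device is in saturation.
KCL at the drain: ½ k_n (V_GS − V_th)² = (V_DD − V_GS)/R.
Let x = V_GS − 0.95. Then 22.6 x² + x − 7.82 = 0, giving x = 0.567 V (positive root), so V_GS = 1.52 V.
I_D = (V_DD − V_GS)/R = (8.77 − 1.52) / 9.44 = 0.768 mA.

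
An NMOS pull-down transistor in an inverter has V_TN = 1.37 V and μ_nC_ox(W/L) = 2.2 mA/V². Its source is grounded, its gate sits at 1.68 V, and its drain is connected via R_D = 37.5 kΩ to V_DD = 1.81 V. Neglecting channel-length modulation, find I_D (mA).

I_D = 0.0462 mA

V_GS = V_G = 1.68 V, so V_ov = 1.68 − 1.37 = 0.31 V.
Assume saturation: I_D = ½ k_n V_ov² = 0.5 × 2.2 × 0.31² = 0.106 mA, giving V_DS = V_DD − I_D R_D = 1.81 − 0.106 × 37.5 = -2.15 V.
But -2.15 V < V_ov = 0.31 V, so the device is actually in triode.
In triode I_D = k_n[V_ov V_DS − ½ V_DS²] and I_D = (V_DD − V_DS)/R_D. Equating: 41.2 V_DS² − 26.57 V_DS + 1.81 = 0, giving V_DS = 0.0774 V (the root below V_ov).
I_D = (1.81 − 0.0774) / 37.5 = 0.0462 mA.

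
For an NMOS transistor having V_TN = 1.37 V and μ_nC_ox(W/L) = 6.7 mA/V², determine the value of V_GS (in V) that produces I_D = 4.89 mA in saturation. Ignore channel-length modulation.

V_GS = 2.58 V

In saturation I_D = ½ k_n (V_GS − V_TN)², so V_GS − V_TN = √(2 I_D / k_n) = √(2 × 4.89 / 6.7) = 1.21 V.
V_GS = 1.37 + 1.21 = 2.58 V.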